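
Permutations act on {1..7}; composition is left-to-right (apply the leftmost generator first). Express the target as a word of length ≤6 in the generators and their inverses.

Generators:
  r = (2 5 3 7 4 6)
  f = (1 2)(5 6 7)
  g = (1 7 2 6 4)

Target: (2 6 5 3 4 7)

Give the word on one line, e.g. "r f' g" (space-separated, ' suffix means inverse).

g r f f g

  after g: (1 7 2 6 4)
  after r: (1 4)(3 7 5)
  after f: (1 4 2)(3 5)(6 7)
  after f: (1 4)(3 6 5)
  after g: (2 6 5 3 4 7)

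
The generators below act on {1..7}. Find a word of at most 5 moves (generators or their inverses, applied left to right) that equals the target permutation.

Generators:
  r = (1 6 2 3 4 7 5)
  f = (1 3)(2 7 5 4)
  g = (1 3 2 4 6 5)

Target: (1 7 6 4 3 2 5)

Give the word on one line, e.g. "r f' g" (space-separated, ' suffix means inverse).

  after g: (1 3 2 4 6 5)
  after r': (1 2 3 6 7 4)
  after g: (1 4 3 5)(6 7)
  after f': (1 5 3 7 6 2 4)
  after f': (1 7 6 4 3 2 5)

g r' g f' f'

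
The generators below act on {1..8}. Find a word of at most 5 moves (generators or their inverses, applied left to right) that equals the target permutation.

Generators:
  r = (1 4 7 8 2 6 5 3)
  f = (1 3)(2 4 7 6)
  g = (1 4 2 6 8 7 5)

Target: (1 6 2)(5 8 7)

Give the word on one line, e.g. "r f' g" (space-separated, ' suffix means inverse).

  after g': (1 5 7 8 6 2 4)
  after r': (1 6 8 2)(3 5 4)
  after f: (1 2 3 5 7 6 8 4)
  after r: (1 6 2)(5 8 7)

g' r' f r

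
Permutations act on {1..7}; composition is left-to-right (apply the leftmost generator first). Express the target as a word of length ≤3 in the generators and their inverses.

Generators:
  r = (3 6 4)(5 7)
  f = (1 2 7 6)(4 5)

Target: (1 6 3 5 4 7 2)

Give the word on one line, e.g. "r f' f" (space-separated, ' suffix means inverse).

  after r: (3 6 4)(5 7)
  after r: (3 4 6)
  after f': (1 6 3 5 4 7 2)

r r f'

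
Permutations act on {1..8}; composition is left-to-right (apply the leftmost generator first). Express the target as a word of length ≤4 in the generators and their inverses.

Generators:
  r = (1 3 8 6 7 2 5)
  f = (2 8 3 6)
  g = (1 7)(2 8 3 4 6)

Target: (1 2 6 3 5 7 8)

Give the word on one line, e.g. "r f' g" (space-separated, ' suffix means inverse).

r' r'

  after r': (1 5 2 7 6 8 3)
  after r': (1 2 6 3 5 7 8)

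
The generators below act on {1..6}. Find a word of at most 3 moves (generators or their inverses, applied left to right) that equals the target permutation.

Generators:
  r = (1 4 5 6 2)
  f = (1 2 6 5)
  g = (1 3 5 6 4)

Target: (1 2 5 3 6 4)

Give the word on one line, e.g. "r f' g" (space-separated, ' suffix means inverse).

g' r' f

  after g': (1 4 6 5 3)
  after r': (2 6 4 5 3)
  after f: (1 2 5 3 6 4)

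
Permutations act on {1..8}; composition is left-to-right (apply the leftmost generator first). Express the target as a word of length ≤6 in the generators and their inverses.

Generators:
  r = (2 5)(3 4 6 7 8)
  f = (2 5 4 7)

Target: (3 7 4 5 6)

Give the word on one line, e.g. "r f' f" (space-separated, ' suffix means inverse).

r f' r' f'

  after r: (2 5)(3 4 6 7 8)
  after f': (3 5 7 8)(4 6)
  after r': (2 5 6 3)
  after f': (3 7 4 5 6)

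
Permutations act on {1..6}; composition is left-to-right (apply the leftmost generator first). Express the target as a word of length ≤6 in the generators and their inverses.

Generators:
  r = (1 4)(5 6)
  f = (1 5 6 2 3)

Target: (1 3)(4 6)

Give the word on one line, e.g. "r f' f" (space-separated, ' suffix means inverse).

r' f r' f' r

  after r': (1 4)(5 6)
  after f: (1 4 5 2 3)
  after r': (2 3 4 6 5)
  after f': (1 3 4 5 6)
  after r: (1 3)(4 6)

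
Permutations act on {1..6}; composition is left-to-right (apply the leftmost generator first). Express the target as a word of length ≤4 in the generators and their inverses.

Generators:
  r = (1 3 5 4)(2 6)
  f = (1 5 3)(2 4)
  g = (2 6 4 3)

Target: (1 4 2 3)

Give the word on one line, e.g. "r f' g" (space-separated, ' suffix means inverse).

  after g': (2 3 4 6)
  after f': (1 3 2 5)(4 6)
  after f': (1 5 3 4 6 2)
  after r: (1 4 2 3)

g' f' f' r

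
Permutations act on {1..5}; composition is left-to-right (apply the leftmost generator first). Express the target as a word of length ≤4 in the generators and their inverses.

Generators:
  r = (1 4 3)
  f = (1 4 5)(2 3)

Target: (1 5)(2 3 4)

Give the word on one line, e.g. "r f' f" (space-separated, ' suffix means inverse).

r f

  after r: (1 4 3)
  after f: (1 5)(2 3 4)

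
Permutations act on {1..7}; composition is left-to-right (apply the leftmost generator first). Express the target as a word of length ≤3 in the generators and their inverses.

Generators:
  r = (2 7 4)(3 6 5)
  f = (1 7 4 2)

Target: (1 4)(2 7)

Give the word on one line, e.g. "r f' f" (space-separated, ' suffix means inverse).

  after f': (1 2 4 7)
  after f': (1 4)(2 7)

f' f'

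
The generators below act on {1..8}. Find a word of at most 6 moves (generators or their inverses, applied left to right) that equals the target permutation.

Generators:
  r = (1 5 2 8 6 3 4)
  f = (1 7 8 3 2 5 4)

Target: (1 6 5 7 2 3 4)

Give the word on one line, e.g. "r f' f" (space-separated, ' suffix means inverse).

  after f': (1 4 5 2 3 8 7)
  after r': (1 3 2 6 8 7 4)
  after r': (1 6 2 8 7 3 5)
  after f: (1 6 5 7 2 3 4)

f' r' r' f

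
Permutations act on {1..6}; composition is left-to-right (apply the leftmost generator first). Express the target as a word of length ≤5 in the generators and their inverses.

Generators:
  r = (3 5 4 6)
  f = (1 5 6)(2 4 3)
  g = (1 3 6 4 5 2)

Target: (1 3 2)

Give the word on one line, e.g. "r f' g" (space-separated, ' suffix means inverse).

r g' f'

  after r: (3 5 4 6)
  after g': (1 2 5 6)(3 4)
  after f': (1 3 2)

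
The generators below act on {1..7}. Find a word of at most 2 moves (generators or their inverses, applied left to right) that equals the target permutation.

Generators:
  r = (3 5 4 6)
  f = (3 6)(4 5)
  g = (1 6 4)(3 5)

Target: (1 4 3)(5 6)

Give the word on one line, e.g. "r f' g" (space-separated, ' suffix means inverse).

  after f': (3 6)(4 5)
  after g': (1 4 3)(5 6)

f' g'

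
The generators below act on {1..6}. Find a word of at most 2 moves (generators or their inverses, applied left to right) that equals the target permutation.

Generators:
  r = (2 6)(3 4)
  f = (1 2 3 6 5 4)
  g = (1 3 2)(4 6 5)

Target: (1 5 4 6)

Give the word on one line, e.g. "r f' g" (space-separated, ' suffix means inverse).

f' g'

  after f': (1 4 5 6 3 2)
  after g': (1 5 4 6)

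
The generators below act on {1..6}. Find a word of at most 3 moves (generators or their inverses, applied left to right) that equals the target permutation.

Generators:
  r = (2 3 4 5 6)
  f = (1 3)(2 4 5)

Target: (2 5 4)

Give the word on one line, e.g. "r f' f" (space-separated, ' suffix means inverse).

f f

  after f: (1 3)(2 4 5)
  after f: (2 5 4)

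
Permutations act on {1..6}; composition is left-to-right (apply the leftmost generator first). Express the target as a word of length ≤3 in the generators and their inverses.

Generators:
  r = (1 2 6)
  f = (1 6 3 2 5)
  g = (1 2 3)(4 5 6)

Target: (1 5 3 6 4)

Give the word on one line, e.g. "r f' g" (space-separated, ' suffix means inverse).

g f

  after g: (1 2 3)(4 5 6)
  after f: (1 5 3 6 4)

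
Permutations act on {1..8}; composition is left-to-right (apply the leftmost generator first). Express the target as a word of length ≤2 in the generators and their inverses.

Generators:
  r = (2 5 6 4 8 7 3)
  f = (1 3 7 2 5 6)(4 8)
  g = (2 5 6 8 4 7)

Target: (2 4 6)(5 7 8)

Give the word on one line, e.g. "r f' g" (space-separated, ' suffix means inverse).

  after g': (2 7 4 8 6 5)
  after g': (2 4 6)(5 7 8)

g' g'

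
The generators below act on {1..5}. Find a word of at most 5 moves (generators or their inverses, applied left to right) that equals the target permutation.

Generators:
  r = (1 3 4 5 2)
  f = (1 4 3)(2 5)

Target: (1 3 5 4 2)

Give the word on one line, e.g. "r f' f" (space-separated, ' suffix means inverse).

  after r': (1 2 5 4 3)
  after f: (1 5 3 4)
  after r': (1 4 2 5)
  after f': (3 4 5)
  after r: (1 3 5 4 2)

r' f r' f' r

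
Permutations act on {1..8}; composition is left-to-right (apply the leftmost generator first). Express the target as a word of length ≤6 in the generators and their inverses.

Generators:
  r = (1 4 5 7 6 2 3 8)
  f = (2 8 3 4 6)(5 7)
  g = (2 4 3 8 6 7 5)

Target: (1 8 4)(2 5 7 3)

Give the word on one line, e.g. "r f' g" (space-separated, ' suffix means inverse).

  after f': (2 6 4 3 8)(5 7)
  after f': (2 4 8 6 3)
  after r: (1 4)(2 5 7 6 8)
  after f': (1 3 8 6 2 7 4)
  after f': (1 8 4)(2 5 7 3)

f' f' r f' f'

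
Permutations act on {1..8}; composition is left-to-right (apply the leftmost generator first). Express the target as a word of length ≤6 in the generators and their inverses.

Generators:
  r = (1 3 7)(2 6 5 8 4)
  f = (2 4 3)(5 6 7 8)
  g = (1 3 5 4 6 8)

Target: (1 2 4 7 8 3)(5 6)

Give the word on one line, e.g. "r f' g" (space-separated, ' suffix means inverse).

f r' f r r

  after f: (2 4 3)(5 6 7 8)
  after r': (1 7 5 2 8 6 3 4)
  after f: (1 8 7 6 2 5 4)
  after r: (1 4 3 7 5 2 8)
  after r: (1 2 4 7 8 3)(5 6)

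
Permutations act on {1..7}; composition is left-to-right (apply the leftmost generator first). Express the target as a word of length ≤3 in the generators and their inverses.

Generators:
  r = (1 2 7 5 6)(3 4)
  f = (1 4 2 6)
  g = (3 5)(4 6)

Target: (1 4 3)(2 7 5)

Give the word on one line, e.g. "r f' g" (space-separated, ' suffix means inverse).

  after r: (1 2 7 5 6)(3 4)
  after f': (1 4 3)(2 7 5)

r f'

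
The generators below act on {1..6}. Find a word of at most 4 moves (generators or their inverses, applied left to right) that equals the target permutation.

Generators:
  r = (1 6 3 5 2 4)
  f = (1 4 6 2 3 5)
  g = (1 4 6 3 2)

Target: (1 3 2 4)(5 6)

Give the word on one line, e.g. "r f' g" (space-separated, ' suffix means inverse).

r' f' g' g'

  after r': (1 4 2 5 3 6)
  after f': (2 3 4 6 5)
  after g': (1 2 6 5 3)
  after g': (1 3 2 4)(5 6)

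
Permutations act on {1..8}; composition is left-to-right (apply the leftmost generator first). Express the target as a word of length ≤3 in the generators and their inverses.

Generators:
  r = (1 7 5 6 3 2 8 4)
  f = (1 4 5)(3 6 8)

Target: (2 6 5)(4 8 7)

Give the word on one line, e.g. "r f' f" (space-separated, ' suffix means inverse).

  after f': (1 5 4)(3 8 6)
  after r': (1 7)(2 3)(5 8)
  after r': (2 6 5)(4 8 7)

f' r' r'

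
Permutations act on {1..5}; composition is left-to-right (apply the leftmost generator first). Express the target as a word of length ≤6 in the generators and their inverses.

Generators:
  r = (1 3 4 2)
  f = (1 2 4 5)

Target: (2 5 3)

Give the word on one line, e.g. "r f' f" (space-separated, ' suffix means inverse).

f' f' r r

  after f': (1 5 4 2)
  after f': (1 4)(2 5)
  after r: (1 2 5)(3 4)
  after r: (2 5 3)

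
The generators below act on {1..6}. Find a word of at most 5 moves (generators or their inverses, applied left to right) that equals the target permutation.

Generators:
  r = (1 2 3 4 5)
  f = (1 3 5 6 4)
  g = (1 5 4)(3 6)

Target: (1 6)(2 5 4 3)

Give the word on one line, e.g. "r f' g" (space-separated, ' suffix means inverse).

  after g: (1 5 4)(3 6)
  after r: (2 3 6 4)
  after f: (1 3 4 2 5 6)
  after g: (1 6 5 3)(2 4)
  after r: (1 6)(2 5 4 3)

g r f g r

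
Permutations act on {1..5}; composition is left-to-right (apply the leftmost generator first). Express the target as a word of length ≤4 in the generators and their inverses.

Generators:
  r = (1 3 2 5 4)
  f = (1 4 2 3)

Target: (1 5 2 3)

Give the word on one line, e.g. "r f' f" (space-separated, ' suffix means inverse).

r' r' f'

  after r': (1 4 5 2 3)
  after r': (1 5 3 4 2)
  after f': (1 5 2 3)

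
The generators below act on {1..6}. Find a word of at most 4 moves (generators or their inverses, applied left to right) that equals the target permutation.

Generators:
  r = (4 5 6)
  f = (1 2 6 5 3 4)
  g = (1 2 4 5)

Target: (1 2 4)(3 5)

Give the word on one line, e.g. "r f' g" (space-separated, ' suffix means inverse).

f r

  after f: (1 2 6 5 3 4)
  after r: (1 2 4)(3 5)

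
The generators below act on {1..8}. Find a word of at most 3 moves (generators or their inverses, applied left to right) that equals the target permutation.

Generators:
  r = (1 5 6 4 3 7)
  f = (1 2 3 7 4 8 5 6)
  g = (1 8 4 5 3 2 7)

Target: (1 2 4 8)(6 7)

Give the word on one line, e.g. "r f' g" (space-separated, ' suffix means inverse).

  after f: (1 2 3 7 4 8 5 6)
  after r': (1 2 4 8)(6 7)

f r'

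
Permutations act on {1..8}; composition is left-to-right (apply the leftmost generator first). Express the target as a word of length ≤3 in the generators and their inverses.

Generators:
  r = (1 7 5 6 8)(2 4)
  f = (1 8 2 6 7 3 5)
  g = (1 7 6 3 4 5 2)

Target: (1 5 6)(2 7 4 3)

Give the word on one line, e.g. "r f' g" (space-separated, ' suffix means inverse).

  after r: (1 7 5 6 8)(2 4)
  after g': (2 3 6 8)(4 5 7)
  after f': (1 5 6)(2 7 4 3)

r g' f'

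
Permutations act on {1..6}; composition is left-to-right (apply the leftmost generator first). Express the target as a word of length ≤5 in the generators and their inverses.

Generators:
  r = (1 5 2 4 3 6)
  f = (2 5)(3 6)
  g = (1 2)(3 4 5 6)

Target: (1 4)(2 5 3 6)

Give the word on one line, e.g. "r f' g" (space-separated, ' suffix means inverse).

g f' g' f

  after g: (1 2)(3 4 5 6)
  after f': (1 5 3 4 2)
  after g': (1 4)(5 6)
  after f: (1 4)(2 5 3 6)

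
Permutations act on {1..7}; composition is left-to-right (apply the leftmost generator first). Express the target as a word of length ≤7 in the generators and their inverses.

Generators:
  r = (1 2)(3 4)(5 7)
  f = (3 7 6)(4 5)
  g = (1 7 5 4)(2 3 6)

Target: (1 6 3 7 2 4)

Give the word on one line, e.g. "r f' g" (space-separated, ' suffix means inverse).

  after r': (1 2)(3 4)(5 7)
  after f': (1 2)(3 5)(4 6 7)
  after g: (1 3 4 2 7)(5 6)
  after f': (1 6 4 2 3 5 7)
  after r': (1 6 3 7 2 4)

r' f' g f' r'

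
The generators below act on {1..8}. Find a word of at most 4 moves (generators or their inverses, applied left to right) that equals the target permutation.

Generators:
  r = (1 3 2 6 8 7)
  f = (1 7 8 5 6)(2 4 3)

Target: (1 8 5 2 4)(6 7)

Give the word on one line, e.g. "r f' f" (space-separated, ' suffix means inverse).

f r'

  after f: (1 7 8 5 6)(2 4 3)
  after r': (1 8 5 2 4)(6 7)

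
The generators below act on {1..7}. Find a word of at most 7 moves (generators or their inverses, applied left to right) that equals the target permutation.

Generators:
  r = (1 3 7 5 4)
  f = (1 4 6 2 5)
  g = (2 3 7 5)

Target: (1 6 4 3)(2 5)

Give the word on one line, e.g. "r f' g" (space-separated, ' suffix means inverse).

  after f': (1 5 2 6 4)
  after g: (1 2 6 4)(3 7 5)
  after f': (1 6)(2 4 5 3 7)
  after g': (1 6)(2 4 7 5)
  after r': (1 6 4 3)(2 5)

f' g f' g' r'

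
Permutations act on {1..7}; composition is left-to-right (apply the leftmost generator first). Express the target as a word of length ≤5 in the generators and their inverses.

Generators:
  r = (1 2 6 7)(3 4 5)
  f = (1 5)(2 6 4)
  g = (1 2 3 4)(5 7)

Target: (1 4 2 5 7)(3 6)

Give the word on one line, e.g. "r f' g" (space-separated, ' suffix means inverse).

  after g: (1 2 3 4)(5 7)
  after r': (2 5 6)(4 7)
  after r': (1 7 3 5 2 4 6)
  after g': (1 5)(2 3 7)(4 6)
  after r': (1 4 2 5 7)(3 6)

g r' r' g' r'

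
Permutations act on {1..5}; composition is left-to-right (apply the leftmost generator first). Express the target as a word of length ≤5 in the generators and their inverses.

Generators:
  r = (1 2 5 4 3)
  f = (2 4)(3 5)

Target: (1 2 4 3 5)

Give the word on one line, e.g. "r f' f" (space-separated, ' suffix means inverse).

f' r' f' r'

  after f': (2 4)(3 5)
  after r': (1 3 2 5 4)
  after f': (1 5 2 3 4)
  after r': (1 2 4 3 5)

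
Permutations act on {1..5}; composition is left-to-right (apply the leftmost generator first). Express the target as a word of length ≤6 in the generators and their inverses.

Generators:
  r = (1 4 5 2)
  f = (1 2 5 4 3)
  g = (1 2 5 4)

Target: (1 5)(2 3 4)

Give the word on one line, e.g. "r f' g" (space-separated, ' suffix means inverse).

g r' f g'

  after g: (1 2 5 4)
  after r': (1 5)(2 4)
  after f: (1 4 5 2 3)
  after g': (1 5)(2 3 4)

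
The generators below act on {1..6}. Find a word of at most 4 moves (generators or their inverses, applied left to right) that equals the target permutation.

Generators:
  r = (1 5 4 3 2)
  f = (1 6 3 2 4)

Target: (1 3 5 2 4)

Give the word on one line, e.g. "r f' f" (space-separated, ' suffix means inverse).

r r r

  after r: (1 5 4 3 2)
  after r: (1 4 2 5 3)
  after r: (1 3 5 2 4)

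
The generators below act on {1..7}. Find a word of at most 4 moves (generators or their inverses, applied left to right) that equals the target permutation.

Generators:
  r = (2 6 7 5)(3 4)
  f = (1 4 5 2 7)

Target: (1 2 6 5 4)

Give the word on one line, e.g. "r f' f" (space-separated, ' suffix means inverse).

  after f': (1 7 2 5 4)
  after r': (1 6 2 7 5 3 4)
  after r': (1 2 6 5 4)

f' r' r'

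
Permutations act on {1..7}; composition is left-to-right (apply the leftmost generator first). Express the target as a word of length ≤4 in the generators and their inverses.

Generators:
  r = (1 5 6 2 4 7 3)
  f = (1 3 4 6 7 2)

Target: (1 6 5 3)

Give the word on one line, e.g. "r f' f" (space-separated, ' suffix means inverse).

r f r

  after r: (1 5 6 2 4 7 3)
  after f: (1 5 7 4 2 6)
  after r: (1 6 5 3)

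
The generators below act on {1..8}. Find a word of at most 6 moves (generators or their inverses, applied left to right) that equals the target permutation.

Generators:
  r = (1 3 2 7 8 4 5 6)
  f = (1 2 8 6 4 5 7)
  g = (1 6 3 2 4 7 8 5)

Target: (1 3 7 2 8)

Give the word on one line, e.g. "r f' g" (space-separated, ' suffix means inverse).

f f r' f r

  after f: (1 2 8 6 4 5 7)
  after f: (1 8 4 7 2 6 5)
  after r': (1 7 3)(2 5 6 4)
  after f: (2 7 3)(4 8 6 5)
  after r: (1 3 7 2 8)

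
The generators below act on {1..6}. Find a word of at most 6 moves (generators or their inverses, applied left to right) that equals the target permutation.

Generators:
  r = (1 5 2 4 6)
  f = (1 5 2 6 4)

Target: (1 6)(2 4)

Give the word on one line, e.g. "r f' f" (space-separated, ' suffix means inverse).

  after r: (1 5 2 4 6)
  after f': (2 6 4)
  after f': (1 4 5)
  after r: (1 6)(2 4)

r f' f' r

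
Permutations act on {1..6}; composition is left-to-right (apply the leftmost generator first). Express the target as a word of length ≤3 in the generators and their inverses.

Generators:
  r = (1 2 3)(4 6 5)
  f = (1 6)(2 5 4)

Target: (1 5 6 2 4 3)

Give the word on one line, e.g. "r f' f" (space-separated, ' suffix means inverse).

  after f: (1 6)(2 5 4)
  after r: (1 5 6 2 4 3)

f r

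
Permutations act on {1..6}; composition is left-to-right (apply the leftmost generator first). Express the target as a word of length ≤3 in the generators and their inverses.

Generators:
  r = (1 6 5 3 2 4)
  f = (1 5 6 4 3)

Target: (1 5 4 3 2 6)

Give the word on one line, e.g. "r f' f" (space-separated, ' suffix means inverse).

  after r: (1 6 5 3 2 4)
  after f': (1 5 4 3 2 6)

r f'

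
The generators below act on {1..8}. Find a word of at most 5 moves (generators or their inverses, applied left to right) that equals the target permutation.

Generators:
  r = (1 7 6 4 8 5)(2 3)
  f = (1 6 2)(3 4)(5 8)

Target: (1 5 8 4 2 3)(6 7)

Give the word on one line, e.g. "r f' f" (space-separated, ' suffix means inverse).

  after r': (1 5 8 4 6 7)(2 3)
  after f': (1 8 3 6 7 2 4)
  after f': (1 5 8 4 2 3)(6 7)

r' f' f'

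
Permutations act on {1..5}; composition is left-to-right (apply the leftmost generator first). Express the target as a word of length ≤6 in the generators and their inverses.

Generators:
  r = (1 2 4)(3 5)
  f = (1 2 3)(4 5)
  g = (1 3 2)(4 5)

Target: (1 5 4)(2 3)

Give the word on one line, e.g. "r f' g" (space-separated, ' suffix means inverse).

r f' g' g' r'

  after r: (1 2 4)(3 5)
  after f': (2 5)(3 4)
  after g': (1 2 4)(3 5)
  after g': (1 3 4 2 5)
  after r': (1 5 4)(2 3)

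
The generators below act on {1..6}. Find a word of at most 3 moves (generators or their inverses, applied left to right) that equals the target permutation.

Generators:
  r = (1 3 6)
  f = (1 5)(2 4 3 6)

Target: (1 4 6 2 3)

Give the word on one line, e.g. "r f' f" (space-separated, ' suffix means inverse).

  after r': (1 6 3)
  after f': (1 3 5)(2 6 4)
  after f': (1 4 6 2 3)

r' f' f'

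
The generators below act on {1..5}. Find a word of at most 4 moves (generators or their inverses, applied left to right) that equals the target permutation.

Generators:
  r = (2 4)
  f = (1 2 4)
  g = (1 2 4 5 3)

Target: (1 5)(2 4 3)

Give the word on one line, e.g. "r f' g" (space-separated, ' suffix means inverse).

  after g: (1 2 4 5 3)
  after r: (1 4 5 3)
  after g: (1 5)(2 4 3)

g r g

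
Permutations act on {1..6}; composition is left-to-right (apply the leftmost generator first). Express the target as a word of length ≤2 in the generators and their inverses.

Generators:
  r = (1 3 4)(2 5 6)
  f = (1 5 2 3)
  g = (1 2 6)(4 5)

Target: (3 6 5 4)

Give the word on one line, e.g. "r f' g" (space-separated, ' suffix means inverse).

f' r'

  after f': (1 3 2 5)
  after r': (3 6 5 4)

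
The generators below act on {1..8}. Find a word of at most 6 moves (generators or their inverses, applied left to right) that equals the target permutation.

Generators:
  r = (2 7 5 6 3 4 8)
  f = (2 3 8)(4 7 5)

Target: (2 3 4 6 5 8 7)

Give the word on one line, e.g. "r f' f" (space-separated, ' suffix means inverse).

  after f': (2 8 3)(4 5 7)
  after f': (2 3 8)(4 7 5)
  after r: (2 4 5 8 7 6 3)
  after r: (2 8 5)(3 7)(4 6)
  after f': (2 3 4 6 5 8 7)

f' f' r r f'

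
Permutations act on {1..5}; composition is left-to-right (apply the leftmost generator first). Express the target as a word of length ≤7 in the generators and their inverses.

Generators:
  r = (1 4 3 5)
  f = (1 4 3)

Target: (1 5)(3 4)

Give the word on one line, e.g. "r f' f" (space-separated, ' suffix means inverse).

  after f: (1 4 3)
  after r: (1 3 4 5)
  after f': (1 4 5 3)
  after f': (4 5)
  after r': (1 5)(3 4)

f r f' f' r'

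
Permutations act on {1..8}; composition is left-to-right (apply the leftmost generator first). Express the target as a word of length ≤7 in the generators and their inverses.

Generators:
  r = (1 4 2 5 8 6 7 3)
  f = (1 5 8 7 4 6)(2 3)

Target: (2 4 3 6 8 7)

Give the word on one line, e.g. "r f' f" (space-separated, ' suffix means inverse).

f f f r' f

  after f: (1 5 8 7 4 6)(2 3)
  after f: (1 8 4)(5 7 6)
  after f: (1 7)(2 3)(4 5)(6 8)
  after r': (1 6 5)(2 7 3 4)
  after f: (2 4 3 6 8 7)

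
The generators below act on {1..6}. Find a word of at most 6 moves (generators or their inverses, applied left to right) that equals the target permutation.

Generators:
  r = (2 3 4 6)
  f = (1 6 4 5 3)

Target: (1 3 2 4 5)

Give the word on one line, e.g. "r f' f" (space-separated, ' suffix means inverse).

  after r: (2 3 4 6)
  after f: (1 6 2)(3 5)
  after f: (1 4 5)(2 6)
  after r': (1 3 2 4 5)

r f f r'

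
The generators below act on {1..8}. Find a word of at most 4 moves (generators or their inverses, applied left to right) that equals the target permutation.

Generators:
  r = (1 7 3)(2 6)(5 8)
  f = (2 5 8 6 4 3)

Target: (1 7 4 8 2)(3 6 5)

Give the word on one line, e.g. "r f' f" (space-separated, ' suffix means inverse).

f' r' r' f'

  after f': (2 3 4 6 8 5)
  after r': (1 3 4 2 7)(5 6)
  after r': (1 7 3 4 6 8 5 2)
  after f': (1 7 4 8 2)(3 6 5)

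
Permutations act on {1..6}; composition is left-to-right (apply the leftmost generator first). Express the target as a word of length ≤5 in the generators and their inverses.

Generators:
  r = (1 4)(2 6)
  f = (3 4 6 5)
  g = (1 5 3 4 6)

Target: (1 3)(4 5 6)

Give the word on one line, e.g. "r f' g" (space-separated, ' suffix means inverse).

g f' g' g'

  after g: (1 5 3 4 6)
  after f': (1 6)
  after g': (1 4 3 5)
  after g': (1 3)(4 5 6)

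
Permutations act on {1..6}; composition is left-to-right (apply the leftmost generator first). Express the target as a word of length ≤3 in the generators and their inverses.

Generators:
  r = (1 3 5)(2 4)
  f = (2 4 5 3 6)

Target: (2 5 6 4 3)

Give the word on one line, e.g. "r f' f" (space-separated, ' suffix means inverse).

  after f: (2 4 5 3 6)
  after f: (2 5 6 4 3)

f f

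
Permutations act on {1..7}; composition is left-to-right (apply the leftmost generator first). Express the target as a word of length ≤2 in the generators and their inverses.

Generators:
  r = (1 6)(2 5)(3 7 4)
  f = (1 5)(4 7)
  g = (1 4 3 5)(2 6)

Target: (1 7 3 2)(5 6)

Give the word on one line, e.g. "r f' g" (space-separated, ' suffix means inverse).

g r'

  after g: (1 4 3 5)(2 6)
  after r': (1 7 3 2)(5 6)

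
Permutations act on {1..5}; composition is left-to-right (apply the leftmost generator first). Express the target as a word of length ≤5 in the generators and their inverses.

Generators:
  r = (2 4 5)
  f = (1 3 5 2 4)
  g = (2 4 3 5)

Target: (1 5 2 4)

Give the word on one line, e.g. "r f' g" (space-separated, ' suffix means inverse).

g' f f

  after g': (2 5 3 4)
  after f: (1 3)
  after f: (1 5 2 4)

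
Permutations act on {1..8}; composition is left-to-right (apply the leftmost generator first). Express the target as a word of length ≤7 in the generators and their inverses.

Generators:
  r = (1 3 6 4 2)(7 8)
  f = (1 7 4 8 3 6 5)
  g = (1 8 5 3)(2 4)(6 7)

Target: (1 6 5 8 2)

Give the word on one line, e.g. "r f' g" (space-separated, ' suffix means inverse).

  after f: (1 7 4 8 3 6 5)
  after g': (1 6 8 5 3 7 2 4)
  after f: (1 5 6 3 4 7 2 8)
  after r': (1 5 3 6)(2 7 4 8)
  after f': (1 6 5 8 2)

f g' f r' f'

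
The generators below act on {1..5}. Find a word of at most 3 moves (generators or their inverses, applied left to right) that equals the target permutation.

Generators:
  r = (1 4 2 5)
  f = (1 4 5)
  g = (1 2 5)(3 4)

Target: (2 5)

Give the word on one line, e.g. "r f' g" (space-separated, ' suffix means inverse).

r' f' f'

  after r': (1 5 2 4)
  after f': (1 4 5 2)
  after f': (2 5)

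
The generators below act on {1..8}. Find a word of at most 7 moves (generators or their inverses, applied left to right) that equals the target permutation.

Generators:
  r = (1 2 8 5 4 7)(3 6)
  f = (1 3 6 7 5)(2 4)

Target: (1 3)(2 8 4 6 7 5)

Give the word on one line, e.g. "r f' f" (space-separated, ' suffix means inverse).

  after r': (1 7 4 5 8 2)(3 6)
  after f': (1 6)(2 5 8 4 7)
  after r: (1 3 6 2 4)(7 8)
  after f: (1 6 4 3 7 8 5)
  after r: (1 3)(2 8 4 6 7 5)

r' f' r f r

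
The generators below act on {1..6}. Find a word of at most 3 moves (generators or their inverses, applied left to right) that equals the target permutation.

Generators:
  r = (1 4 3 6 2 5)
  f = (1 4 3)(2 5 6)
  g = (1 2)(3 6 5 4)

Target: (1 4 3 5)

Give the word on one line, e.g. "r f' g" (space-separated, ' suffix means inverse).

  after f: (1 4 3)(2 5 6)
  after r: (1 3 4 6 5 2)
  after g': (1 4 3 5)

f r g'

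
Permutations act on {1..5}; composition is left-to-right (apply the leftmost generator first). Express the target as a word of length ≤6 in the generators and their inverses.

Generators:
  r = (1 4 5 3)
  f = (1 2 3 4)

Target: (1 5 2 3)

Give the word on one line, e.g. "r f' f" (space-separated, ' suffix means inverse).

  after f': (1 4 3 2)
  after f': (1 3)(2 4)
  after r: (2 5 3 4)
  after f': (1 4)(2 5)
  after r: (1 5 2 3)

f' f' r f' r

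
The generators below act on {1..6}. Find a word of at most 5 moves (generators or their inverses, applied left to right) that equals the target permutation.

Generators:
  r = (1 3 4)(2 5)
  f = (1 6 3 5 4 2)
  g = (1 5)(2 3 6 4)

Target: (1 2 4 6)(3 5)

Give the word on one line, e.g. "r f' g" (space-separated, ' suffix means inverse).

  after f: (1 6 3 5 4 2)
  after f: (1 3 4)(2 6 5)
  after f: (1 5)(2 3)(4 6)
  after r: (1 2 4 6)(3 5)

f f f r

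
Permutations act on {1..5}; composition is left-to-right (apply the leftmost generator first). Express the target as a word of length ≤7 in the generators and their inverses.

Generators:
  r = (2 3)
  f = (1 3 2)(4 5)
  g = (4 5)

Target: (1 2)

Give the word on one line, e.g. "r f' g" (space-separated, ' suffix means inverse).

g' r f g' f

  after g': (4 5)
  after r: (2 3)(4 5)
  after f: (1 3)
  after g': (1 3)(4 5)
  after f: (1 2)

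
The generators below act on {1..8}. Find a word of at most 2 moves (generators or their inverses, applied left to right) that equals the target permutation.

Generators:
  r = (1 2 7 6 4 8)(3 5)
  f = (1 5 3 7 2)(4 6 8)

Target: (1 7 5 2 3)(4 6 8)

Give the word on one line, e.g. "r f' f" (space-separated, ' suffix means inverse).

f' f'

  after f': (1 2 7 3 5)(4 8 6)
  after f': (1 7 5 2 3)(4 6 8)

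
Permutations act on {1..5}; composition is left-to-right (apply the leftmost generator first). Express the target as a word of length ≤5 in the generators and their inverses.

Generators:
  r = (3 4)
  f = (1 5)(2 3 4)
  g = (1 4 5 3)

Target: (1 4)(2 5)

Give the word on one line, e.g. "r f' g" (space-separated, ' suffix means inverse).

  after f': (1 5)(2 4 3)
  after g': (1 4 5 3 2)
  after f': (1 3 4)(2 5)
  after r': (1 4)(2 5)

f' g' f' r'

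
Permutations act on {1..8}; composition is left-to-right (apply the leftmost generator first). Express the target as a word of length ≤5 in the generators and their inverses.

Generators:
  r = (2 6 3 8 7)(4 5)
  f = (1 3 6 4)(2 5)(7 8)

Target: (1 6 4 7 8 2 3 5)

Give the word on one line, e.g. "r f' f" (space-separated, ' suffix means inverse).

r' f r'

  after r': (2 7 8 3 6)(4 5)
  after f: (1 3 4 2 8 6 5)
  after r': (1 6 4 7 8 2 3 5)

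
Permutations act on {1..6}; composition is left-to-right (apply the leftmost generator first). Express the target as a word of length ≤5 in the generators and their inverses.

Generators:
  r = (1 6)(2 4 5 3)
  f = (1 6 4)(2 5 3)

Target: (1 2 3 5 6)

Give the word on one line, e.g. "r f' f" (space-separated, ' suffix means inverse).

r' f r'

  after r': (1 6)(2 3 5 4)
  after f: (1 4 5)
  after r': (1 2 3 5 6)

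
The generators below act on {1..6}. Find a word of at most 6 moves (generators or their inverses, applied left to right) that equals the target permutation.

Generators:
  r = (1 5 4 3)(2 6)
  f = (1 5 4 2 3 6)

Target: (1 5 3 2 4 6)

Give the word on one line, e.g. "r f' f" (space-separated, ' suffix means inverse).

f r f' r f'

  after f: (1 5 4 2 3 6)
  after r: (1 4 6 5 3 2)
  after f': (1 5 2 6)(3 4)
  after r: (1 4)(5 6)
  after f': (1 5 3 2 4 6)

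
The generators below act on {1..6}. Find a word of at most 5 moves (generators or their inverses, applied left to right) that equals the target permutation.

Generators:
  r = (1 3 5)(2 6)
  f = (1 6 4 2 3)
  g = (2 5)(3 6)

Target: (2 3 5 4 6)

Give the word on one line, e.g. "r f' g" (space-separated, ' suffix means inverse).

r' g r' f'

  after r': (1 5 3)(2 6)
  after g: (1 2 3)(5 6)
  after r': (1 6 3 5 2)
  after f': (2 3 5 4 6)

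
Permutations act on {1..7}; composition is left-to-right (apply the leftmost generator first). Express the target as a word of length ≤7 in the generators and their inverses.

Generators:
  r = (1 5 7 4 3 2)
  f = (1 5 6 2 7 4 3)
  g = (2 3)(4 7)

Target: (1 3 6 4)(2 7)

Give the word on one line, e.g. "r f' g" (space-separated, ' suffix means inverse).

f' r g f' r

  after f': (1 3 4 7 2 6 5)
  after r: (1 2 6 7)
  after g: (1 3 2 6 4 7)
  after f': (1 4 2 5)(3 6 7)
  after r: (1 3 6 4)(2 7)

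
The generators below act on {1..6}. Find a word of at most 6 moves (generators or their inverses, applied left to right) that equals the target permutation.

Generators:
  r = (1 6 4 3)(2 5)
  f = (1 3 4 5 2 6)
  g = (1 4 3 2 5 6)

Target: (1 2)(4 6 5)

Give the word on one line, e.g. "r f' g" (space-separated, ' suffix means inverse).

r f g' f'

  after r: (1 6 4 3)(2 5)
  after f: (5 6)
  after g': (1 6 2 3 4)
  after f': (1 2)(4 6 5)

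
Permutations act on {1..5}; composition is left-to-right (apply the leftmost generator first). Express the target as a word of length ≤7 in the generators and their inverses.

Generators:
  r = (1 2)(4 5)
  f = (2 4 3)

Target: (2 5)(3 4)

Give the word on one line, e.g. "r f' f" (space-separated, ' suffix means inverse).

  after r: (1 2)(4 5)
  after f': (1 3 4 5 2)
  after r: (1 3 5)
  after f: (1 2 4 3 5)
  after r': (2 5)(3 4)

r f' r f r'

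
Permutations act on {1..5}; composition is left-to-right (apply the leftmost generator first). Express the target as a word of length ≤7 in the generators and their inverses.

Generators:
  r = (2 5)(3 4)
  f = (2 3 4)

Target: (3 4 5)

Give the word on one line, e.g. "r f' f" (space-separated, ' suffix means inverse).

  after f: (2 3 4)
  after r': (2 4 5)
  after f: (3 4 5)
  after r': (2 5 4)
  after r': (3 4 5)

f r' f r' r'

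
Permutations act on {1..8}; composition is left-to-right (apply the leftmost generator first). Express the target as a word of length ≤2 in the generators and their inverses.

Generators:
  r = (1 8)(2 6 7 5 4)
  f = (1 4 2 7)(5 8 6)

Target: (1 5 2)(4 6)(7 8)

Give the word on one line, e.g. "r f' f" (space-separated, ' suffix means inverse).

  after r': (1 8)(2 4 5 7 6)
  after f': (1 5 2)(4 6)(7 8)

r' f'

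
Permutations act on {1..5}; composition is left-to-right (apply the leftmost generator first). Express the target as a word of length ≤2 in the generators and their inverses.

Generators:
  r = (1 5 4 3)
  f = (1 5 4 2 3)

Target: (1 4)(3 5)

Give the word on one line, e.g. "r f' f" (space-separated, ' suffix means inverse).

  after r: (1 5 4 3)
  after r: (1 4)(3 5)

r r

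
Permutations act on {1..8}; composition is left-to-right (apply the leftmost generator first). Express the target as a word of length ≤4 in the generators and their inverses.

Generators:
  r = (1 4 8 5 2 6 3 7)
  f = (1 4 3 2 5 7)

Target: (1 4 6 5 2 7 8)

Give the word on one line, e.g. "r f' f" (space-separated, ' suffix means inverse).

  after f': (1 7 5 2 3 4)
  after f': (1 5 3)(2 4 7)
  after r': (1 8 4 3 7 5 6 2)
  after r': (1 4 6 5 2 7 8)

f' f' r' r'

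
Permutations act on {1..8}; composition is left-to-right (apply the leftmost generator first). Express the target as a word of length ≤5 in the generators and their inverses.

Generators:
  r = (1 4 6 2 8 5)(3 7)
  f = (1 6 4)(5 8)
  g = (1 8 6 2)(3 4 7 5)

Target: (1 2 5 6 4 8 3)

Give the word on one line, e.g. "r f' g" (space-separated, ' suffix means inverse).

  after g: (1 8 6 2)(3 4 7 5)
  after f': (1 5 3 6 2 4 7 8)
  after r: (2 6 8 4 3)(5 7)
  after g': (1 2 8 3 6)(4 5)
  after f': (1 2 5 6 4 8 3)

g f' r g' f'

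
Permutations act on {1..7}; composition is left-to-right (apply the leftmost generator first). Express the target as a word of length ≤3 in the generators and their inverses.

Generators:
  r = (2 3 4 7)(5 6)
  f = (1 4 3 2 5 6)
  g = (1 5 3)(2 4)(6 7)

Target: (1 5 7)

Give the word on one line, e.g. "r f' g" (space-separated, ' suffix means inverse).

f g f

  after f: (1 4 3 2 5 6)
  after g: (1 2 3 4)(5 7 6)
  after f: (1 5 7)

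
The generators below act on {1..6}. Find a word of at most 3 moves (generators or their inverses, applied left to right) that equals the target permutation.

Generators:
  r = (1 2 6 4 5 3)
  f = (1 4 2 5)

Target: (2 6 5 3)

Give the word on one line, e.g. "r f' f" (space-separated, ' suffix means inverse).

  after r: (1 2 6 4 5 3)
  after f': (1 4 2 6)(3 5)
  after f': (2 6 5 3)

r f' f'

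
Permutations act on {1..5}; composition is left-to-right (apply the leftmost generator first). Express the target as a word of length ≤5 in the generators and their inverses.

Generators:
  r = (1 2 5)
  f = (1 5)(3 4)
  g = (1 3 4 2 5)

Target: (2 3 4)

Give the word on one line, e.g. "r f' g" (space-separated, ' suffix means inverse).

r g r g' f

  after r: (1 2 5)
  after g: (1 5 3 4 2)
  after r: (3 4 5)
  after g': (1 5)(2 4)
  after f: (2 3 4)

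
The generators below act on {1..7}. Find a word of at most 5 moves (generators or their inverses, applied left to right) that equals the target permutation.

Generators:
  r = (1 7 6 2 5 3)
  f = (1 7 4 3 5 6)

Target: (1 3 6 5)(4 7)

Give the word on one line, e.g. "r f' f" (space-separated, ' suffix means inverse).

r' f' r' f

  after r': (1 3 5 2 6 7)
  after f': (1 4 7 6)(2 5)
  after r': (1 4)(3 5 6)
  after f: (1 3 6 5)(4 7)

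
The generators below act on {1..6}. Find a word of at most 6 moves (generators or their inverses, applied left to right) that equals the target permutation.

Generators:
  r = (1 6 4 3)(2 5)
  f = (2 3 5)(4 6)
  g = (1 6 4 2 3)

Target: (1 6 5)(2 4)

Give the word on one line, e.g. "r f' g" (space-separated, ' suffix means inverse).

  after r: (1 6 4 3)(2 5)
  after f': (1 4 2 3)
  after r: (1 3 6 4 5 2)
  after g: (2 6)(3 4 5)
  after r: (1 6 5)(2 4)

r f' r g r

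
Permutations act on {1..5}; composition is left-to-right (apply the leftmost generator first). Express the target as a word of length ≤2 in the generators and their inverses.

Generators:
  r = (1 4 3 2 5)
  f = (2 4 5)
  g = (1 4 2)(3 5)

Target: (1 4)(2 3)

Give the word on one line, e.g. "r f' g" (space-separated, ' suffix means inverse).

  after f: (2 4 5)
  after r: (1 4)(2 3)

f r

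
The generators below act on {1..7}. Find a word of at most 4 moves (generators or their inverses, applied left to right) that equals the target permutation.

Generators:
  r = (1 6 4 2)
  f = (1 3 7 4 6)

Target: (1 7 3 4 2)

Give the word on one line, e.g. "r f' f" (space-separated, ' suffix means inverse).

f r r f

  after f: (1 3 7 4 6)
  after r: (1 3 7 2)
  after r: (1 3 7)(2 6 4)
  after f: (1 7 3 4 2)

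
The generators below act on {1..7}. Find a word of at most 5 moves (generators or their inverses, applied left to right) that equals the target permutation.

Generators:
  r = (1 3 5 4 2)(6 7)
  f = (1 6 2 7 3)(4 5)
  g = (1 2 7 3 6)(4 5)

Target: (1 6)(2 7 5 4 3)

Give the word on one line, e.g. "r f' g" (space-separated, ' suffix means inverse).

r g' r

  after r: (1 3 5 4 2)(6 7)
  after g': (1 7 3 4)(2 6)
  after r: (1 6)(2 7 5 4 3)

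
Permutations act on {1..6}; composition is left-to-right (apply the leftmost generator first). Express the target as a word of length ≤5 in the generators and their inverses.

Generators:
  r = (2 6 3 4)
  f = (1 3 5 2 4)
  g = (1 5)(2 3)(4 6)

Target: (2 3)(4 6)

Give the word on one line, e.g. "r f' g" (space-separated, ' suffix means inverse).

r' g r' g

  after r': (2 4 3 6)
  after g: (1 5)(2 6 3 4)
  after r': (1 5)
  after g: (2 3)(4 6)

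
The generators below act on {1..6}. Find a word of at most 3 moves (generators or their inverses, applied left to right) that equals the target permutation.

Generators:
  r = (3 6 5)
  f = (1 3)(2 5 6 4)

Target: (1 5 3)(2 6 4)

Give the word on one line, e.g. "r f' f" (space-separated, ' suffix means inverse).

f r'

  after f: (1 3)(2 5 6 4)
  after r': (1 5 3)(2 6 4)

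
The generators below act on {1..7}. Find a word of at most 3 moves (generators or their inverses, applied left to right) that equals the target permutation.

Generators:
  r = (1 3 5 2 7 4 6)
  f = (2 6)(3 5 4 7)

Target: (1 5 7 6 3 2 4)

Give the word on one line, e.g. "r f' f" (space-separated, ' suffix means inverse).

r r

  after r: (1 3 5 2 7 4 6)
  after r: (1 5 7 6 3 2 4)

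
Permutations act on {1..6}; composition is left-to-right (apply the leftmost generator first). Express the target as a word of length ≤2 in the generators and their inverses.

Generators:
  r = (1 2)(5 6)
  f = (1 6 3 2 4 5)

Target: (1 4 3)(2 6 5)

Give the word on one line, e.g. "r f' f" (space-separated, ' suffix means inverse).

f' f'

  after f': (1 5 4 2 3 6)
  after f': (1 4 3)(2 6 5)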